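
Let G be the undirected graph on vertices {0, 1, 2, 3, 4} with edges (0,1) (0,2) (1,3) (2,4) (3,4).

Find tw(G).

A width-2 tree decomposition is:
Bags: B1 = {2, 3, 4}  B2 = {0, 2, 3}  B3 = {0, 1, 3}
Tree: B1–B2, B2–B3
Every bag has size at most 3, so the width is 3 − 1 = 2 and tw(G) ≤ 2. For the lower bound, G contains the cycle 3–4–2–0–1–3, so G is not a forest; only forests have treewidth ≤ 1, hence tw(G) ≥ 2. Therefore the treewidth is 2.

2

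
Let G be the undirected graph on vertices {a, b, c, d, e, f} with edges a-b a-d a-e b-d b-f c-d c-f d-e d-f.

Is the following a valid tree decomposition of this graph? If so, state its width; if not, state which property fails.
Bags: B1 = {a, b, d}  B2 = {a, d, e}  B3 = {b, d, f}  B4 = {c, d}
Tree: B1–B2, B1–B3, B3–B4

A tree decomposition must satisfy three properties: every vertex lies in some bag; for every edge, both endpoints lie together in some bag; and for every vertex, the bags containing it form a connected subtree. Here edge (f,c) lies in no bag, so the decomposition is invalid.

No — edge (f,c) lies in no bag.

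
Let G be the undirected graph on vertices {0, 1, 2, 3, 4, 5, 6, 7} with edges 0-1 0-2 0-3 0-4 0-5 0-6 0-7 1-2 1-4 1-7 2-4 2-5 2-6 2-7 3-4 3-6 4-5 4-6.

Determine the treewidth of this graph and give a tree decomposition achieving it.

Treewidth 3.
Bags: B1 = {0, 1, 2, 4}  B2 = {0, 2, 4, 6}  B3 = {0, 3, 4, 6}  B4 = {0, 2, 4, 5}  B5 = {0, 1, 2, 7}
Tree: B1–B2, B2–B3, B1–B4, B1–B5

Each bag holds 4 vertices, so the decomposition has width 3, which upper-bounds the treewidth. For the lower bound, the 4 vertices {0, 1, 2, 4} are pairwise adjacent, and any tree decomposition puts a clique entirely inside one bag — forcing width ≥ 3. The upper and lower bounds meet at 3, so that is the treewidth.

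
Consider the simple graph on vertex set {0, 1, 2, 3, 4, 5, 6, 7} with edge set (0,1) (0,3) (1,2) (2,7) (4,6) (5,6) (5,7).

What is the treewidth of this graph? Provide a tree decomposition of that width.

Every bag has size at most 2, so the width is 2 − 1 = 1 and tw(G) ≤ 1. G has an edge, so its treewidth is at least 1. The upper and lower bounds meet at 1, so that is the treewidth.

Treewidth 1.
One optimal decomposition is:
Bags: B1 = {0, 3}  B2 = {0, 1}  B3 = {1, 2}  B4 = {2, 7}  B5 = {5, 7}  B6 = {5, 6}  B7 = {4, 6}
Tree: B1–B2, B2–B3, B3–B4, B4–B5, B5–B6, B6–B7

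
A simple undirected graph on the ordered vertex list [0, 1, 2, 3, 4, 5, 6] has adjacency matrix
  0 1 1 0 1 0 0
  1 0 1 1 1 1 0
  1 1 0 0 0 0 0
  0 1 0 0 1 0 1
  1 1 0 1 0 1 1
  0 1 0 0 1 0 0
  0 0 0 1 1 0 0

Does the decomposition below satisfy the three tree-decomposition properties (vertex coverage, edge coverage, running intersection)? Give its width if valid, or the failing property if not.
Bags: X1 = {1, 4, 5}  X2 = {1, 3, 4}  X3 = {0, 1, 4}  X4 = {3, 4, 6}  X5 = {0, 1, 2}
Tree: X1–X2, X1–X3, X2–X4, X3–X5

Vertex coverage: the bags together contain {0, 1, 2, 3, 4, 5, 6}, the full vertex set. Edge coverage: each edge of G has both endpoints in at least one bag. Running intersection: for every vertex, the bags containing it form a connected subtree. All three properties hold, so this is a valid tree decomposition of width max|bag| − 1 = 2, and hence tw(G) ≤ 2.

Yes; width 2.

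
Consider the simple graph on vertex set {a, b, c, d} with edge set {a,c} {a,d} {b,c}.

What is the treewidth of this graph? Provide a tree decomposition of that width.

Each bag holds 2 vertices, so the decomposition has width 1, which upper-bounds the treewidth. G has an edge, so its treewidth is at least 1. Therefore the treewidth is 1.

Treewidth 1.
One optimal decomposition is:
Bags: B1 = {a, c}  B2 = {b, c}  B3 = {a, d}
Tree: B1–B2, B1–B3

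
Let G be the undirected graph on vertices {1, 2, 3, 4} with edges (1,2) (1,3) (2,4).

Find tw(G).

A width-1 tree decomposition is:
Bags: B1 = {1, 2}  B2 = {2, 4}  B3 = {1, 3}
Tree: B1–B2, B1–B3
Every bag has size at most 2, so the width is 2 − 1 = 1 and tw(G) ≤ 1. Since G has at least one edge (e.g. 2–1), it is not an edgeless graph, so tw(G) ≥ 1. Therefore the treewidth is 1.

1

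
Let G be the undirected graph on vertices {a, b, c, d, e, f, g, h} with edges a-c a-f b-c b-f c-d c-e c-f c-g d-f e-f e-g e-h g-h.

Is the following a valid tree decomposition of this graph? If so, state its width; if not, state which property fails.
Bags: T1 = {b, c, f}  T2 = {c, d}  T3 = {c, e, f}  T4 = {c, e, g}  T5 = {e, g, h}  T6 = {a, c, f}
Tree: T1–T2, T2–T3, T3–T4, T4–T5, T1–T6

A tree decomposition must satisfy three properties: every vertex lies in some bag; for every edge, both endpoints lie together in some bag; and for every vertex, the bags containing it form a connected subtree. Here edge (f,d) lies in no bag, so the decomposition is invalid.

No — edge (f,d) lies in no bag.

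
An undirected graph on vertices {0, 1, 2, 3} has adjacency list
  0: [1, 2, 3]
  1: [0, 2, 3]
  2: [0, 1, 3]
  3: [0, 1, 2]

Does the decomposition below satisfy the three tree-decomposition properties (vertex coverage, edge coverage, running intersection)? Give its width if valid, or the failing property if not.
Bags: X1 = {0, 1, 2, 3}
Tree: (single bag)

Yes; width 3.

Every vertex of G appears in some bag (union = {0, 1, 2, 3}); every edge is covered by a bag; and for each vertex v the set of bags containing v is connected in the bag tree. The decomposition is therefore valid. The largest bag has 4 vertices, so the width is 3.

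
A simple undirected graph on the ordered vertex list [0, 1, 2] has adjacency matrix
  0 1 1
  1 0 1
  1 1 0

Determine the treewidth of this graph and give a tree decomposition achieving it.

With just one bag of size 3, the width is 3 − 1 = 2, so tw(G) ≤ 2. For the lower bound, the 3 vertices {0, 1, 2} are pairwise adjacent, and any tree decomposition puts a clique entirely inside one bag — forcing width ≥ 2. Hence tw(G) = 2 exactly.

Treewidth 2.
Bags: B1 = {0, 1, 2}
Tree: (single bag)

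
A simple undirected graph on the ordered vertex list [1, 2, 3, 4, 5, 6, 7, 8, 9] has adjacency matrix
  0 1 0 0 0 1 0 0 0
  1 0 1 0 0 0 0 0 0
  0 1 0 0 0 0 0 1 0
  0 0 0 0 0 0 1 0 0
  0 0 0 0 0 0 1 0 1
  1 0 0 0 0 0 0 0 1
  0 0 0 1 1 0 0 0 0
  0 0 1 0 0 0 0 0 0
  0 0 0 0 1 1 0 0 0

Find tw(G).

1

A width-1 tree decomposition is:
Bags: B1 = {4, 7}  B2 = {5, 7}  B3 = {5, 9}  B4 = {6, 9}  B5 = {1, 6}  B6 = {1, 2}  B7 = {2, 3}  B8 = {3, 8}
Tree: B1–B2, B2–B3, B3–B4, B4–B5, B5–B6, B6–B7, B7–B8
The largest bag has 2 vertices, giving width 1; this decomposition certifies tw(G) ≤ 1. Any graph with an edge has treewidth ≥ 1, and G has the edge 4–7. Therefore the treewidth is 1.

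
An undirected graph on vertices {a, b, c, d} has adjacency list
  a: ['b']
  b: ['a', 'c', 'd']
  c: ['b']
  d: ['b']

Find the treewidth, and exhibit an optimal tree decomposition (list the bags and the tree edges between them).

Every bag has size at most 2, so the width is 2 − 1 = 1 and tw(G) ≤ 1. Any graph with an edge has treewidth ≥ 1, and G has the edge b–c. Therefore the treewidth is 1.

Treewidth 1.
One optimal decomposition is:
Bags: B1 = {b, c}  B2 = {b, d}  B3 = {a, b}
Tree: B1–B2, B2–B3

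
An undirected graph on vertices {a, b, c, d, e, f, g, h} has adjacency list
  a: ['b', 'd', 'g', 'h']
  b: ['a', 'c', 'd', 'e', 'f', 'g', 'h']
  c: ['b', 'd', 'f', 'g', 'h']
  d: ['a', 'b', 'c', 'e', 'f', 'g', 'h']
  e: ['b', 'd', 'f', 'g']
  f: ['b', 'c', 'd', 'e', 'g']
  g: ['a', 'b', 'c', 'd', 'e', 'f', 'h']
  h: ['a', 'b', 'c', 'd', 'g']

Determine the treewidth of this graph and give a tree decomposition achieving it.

Treewidth 4.
One optimal decomposition is:
Bags: B1 = {b, c, d, g, h}  B2 = {a, b, d, g, h}  B3 = {b, c, d, f, g}  B4 = {b, d, e, f, g}
Tree: B1–B2, B1–B3, B3–B4

The largest bag has 5 vertices, giving width 4; this decomposition certifies tw(G) ≤ 4. Conversely, {a, b, d, g, h} is a clique of size 5, and the vertices of any clique must share a bag in every tree decomposition; so some bag has ≥ 5 vertices and tw(G) ≥ 4. Therefore the treewidth is 4.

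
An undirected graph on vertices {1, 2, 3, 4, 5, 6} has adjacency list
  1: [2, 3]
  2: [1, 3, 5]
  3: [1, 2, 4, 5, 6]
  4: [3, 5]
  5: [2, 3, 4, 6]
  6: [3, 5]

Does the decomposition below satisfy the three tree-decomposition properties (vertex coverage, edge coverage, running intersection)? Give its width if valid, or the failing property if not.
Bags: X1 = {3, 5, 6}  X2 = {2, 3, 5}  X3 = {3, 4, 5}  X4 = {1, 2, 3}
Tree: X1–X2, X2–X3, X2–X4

Yes; width 2.

Every vertex of G appears in some bag (union = {1, 2, 3, 4, 5, 6}); every edge is covered by a bag; and for each vertex v the set of bags containing v is connected in the bag tree. The decomposition is therefore valid. The largest bag has 3 vertices, so the width is 2.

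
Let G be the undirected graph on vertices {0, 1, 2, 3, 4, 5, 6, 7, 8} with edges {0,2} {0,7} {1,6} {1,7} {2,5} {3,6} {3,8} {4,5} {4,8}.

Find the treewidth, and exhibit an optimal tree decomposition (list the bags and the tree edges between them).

Treewidth 2.
Bags: B1 = {0, 1, 7}  B2 = {0, 1, 2}  B3 = {1, 2, 5}  B4 = {1, 4, 5}  B5 = {1, 4, 8}  B6 = {1, 3, 8}  B7 = {1, 3, 6}
Tree: B1–B2, B2–B3, B3–B4, B4–B5, B5–B6, B6–B7

The largest bag has 3 vertices, giving width 2; this decomposition certifies tw(G) ≤ 2. Since 1–7–0–2–5–4–8–3–6–1 is a cycle in G, G is not acyclic. Forests are exactly the graphs of treewidth ≤ 1, so tw(G) ≥ 2. The upper and lower bounds meet at 2, so that is the treewidth.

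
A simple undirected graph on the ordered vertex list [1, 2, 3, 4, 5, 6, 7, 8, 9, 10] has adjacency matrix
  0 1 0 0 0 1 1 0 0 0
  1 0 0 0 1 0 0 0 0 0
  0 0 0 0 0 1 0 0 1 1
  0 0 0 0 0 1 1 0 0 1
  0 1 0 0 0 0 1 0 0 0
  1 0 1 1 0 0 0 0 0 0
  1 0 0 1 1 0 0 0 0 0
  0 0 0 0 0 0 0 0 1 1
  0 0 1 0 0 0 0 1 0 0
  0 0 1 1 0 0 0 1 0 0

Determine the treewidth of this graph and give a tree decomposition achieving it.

Each bag holds 3 vertices, so the decomposition has width 2, which upper-bounds the treewidth. Since 2–5–7–1–2 is a cycle in G, G is not acyclic. Forests are exactly the graphs of treewidth ≤ 1, so tw(G) ≥ 2. Therefore the treewidth is 2.

Treewidth 2.
One such decomposition:
Bags: B1 = {1, 2, 5}  B2 = {1, 5, 7}  B3 = {1, 6, 7}  B4 = {4, 6, 7}  B5 = {3, 4, 6}  B6 = {3, 4, 10}  B7 = {3, 9, 10}  B8 = {8, 9, 10}
Tree: B1–B2, B2–B3, B3–B4, B4–B5, B5–B6, B6–B7, B7–B8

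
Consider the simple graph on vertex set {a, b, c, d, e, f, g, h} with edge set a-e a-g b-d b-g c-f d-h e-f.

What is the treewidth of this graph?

1

A width-1 tree decomposition is:
Bags: B1 = {d, h}  B2 = {b, d}  B3 = {b, g}  B4 = {a, g}  B5 = {a, e}  B6 = {e, f}  B7 = {c, f}
Tree: B1–B2, B2–B3, B3–B4, B4–B5, B5–B6, B6–B7
Each bag holds 2 vertices, so the decomposition has width 1, which upper-bounds the treewidth. G has an edge, so its treewidth is at least 1. Hence tw(G) = 1 exactly.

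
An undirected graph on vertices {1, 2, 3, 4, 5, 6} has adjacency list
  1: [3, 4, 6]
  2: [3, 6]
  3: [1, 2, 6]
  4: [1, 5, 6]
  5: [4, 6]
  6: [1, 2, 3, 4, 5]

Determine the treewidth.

2

A width-2 tree decomposition is:
Bags: B1 = {1, 3, 6}  B2 = {1, 4, 6}  B3 = {4, 5, 6}  B4 = {2, 3, 6}
Tree: B1–B2, B2–B3, B1–B4
Every bag has size at most 3, so the width is 3 − 1 = 2 and tw(G) ≤ 2. On the other hand G contains the 3-clique {1, 3, 6}. A clique must lie in a single bag of any decomposition, so no decomposition can have width below 2. Combining the bounds, tw(G) = 2.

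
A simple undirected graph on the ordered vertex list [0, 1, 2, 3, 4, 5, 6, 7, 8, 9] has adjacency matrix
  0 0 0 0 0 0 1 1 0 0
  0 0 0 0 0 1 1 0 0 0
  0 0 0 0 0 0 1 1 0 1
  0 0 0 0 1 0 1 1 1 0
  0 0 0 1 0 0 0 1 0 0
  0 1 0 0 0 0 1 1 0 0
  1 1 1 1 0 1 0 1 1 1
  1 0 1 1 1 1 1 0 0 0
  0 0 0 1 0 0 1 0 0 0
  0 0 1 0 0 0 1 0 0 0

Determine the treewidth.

2

A width-2 tree decomposition is:
Bags: B1 = {0, 6, 7}  B2 = {5, 6, 7}  B3 = {2, 6, 7}  B4 = {1, 5, 6}  B5 = {2, 6, 9}  B6 = {3, 6, 7}  B7 = {3, 4, 7}  B8 = {3, 6, 8}
Tree: B1–B2, B2–B3, B2–B4, B3–B5, B2–B6, B6–B7, B6–B8
The largest bag has 3 vertices, giving width 2; this decomposition certifies tw(G) ≤ 2. On the other hand G contains the 3-clique {3, 4, 7}. A clique must lie in a single bag of any decomposition, so no decomposition can have width below 2. The upper and lower bounds meet at 2, so that is the treewidth.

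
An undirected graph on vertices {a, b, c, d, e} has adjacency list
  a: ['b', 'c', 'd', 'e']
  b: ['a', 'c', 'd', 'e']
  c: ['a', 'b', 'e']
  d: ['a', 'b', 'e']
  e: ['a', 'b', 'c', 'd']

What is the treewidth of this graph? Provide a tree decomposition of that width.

Every bag has size at most 4, so the width is 4 − 1 = 3 and tw(G) ≤ 3. On the other hand G contains the 4-clique {a, b, d, e}. A clique must lie in a single bag of any decomposition, so no decomposition can have width below 3. The upper and lower bounds meet at 3, so that is the treewidth.

Treewidth 3.
One such decomposition:
Bags: B1 = {a, b, d, e}  B2 = {a, b, c, e}
Tree: B1–B2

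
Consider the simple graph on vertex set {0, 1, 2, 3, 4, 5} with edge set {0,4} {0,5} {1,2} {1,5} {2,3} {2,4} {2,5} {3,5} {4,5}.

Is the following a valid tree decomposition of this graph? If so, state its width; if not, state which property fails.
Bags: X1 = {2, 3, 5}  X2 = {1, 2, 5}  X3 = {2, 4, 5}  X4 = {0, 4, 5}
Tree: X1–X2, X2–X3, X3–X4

Every vertex of G appears in some bag (union = {0, 1, 2, 3, 4, 5}); every edge is covered by a bag; and for each vertex v the set of bags containing v is connected in the bag tree. The decomposition is therefore valid. The largest bag has 3 vertices, so the width is 2.

Yes; width 2.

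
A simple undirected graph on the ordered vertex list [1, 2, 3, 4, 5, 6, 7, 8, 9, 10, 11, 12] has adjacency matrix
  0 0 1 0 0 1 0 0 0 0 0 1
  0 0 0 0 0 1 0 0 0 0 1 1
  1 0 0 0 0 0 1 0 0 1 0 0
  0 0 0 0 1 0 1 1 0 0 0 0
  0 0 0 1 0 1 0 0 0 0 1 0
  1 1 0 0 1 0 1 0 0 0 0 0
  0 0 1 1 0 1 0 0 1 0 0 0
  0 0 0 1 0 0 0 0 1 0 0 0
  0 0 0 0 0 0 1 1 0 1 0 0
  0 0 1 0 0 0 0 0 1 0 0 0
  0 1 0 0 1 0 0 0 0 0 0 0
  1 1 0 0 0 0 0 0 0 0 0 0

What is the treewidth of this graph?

A width-3 tree decomposition is:
Bags: B1 = {4, 8, 9, 10}  B2 = {4, 7, 9, 10}  B3 = {3, 4, 7, 10}  B4 = {3, 4, 5, 7}  B5 = {3, 5, 6, 7}  B6 = {1, 3, 5, 6}  B7 = {1, 5, 6, 11}  B8 = {1, 2, 6, 11}  B9 = {1, 2, 11, 12}
Tree: B1–B2, B2–B3, B3–B4, B4–B5, B5–B6, B6–B7, B7–B8, B8–B9
The largest bag has 4 vertices, giving width 3; this decomposition certifies tw(G) ≤ 3. For the lower bound: the 4 vertex sets {8,9,10}, {4}, {7}, {1,3,5,6} are disjoint, each induces a connected subgraph, and every pair is joined by at least one edge of G. Contracting each set to a single vertex therefore yields K_{4} as a minor, and since treewidth is minor-monotone, tw(G) ≥ tw(K_{4}) = 3. Hence tw(G) = 3 exactly.

3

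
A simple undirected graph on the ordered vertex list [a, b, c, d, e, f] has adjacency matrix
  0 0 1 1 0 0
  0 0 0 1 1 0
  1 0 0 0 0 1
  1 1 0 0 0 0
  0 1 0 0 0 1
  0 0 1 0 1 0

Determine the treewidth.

A width-2 tree decomposition is:
Bags: B1 = {b, e, f}  B2 = {b, d, f}  B3 = {a, d, f}  B4 = {a, c, f}
Tree: B1–B2, B2–B3, B3–B4
The largest bag has 3 vertices, giving width 2; this decomposition certifies tw(G) ≤ 2. The edges f–e–b–d–a–c–f form a cycle, so G is not a tree and its treewidth is at least 2. Therefore the treewidth is 2.

2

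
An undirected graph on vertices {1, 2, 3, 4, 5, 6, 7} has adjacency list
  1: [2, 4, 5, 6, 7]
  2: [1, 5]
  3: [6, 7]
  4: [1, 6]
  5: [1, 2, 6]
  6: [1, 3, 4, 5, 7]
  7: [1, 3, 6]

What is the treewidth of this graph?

2

A width-2 tree decomposition is:
Bags: B1 = {1, 5, 6}  B2 = {1, 2, 5}  B3 = {1, 6, 7}  B4 = {3, 6, 7}  B5 = {1, 4, 6}
Tree: B1–B2, B1–B3, B3–B4, B1–B5
The largest bag has 3 vertices, giving width 2; this decomposition certifies tw(G) ≤ 2. On the other hand G contains the 3-clique {1, 2, 5}. A clique must lie in a single bag of any decomposition, so no decomposition can have width below 2. The upper and lower bounds meet at 2, so that is the treewidth.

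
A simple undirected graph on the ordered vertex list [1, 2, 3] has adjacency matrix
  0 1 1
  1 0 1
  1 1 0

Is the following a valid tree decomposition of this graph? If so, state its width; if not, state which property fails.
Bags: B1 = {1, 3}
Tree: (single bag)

A tree decomposition must satisfy three properties: every vertex lies in some bag; for every edge, both endpoints lie together in some bag; and for every vertex, the bags containing it form a connected subtree. Here vertex 2 appears in no bag, so the decomposition is invalid.

No — vertex 2 appears in no bag.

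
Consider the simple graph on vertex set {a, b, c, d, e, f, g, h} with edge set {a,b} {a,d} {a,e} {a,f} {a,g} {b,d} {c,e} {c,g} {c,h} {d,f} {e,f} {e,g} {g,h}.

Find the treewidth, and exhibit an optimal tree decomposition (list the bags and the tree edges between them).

Every bag has size at most 3, so the width is 3 − 1 = 2 and tw(G) ≤ 2. Conversely, {c, g, h} is a clique of size 3, and the vertices of any clique must share a bag in every tree decomposition; so some bag has ≥ 3 vertices and tw(G) ≥ 2. The upper and lower bounds meet at 2, so that is the treewidth.

Treewidth 2.
Bags: B1 = {a, e, g}  B2 = {c, e, g}  B3 = {a, e, f}  B4 = {c, g, h}  B5 = {a, d, f}  B6 = {a, b, d}
Tree: B1–B2, B1–B3, B2–B4, B3–B5, B5–B6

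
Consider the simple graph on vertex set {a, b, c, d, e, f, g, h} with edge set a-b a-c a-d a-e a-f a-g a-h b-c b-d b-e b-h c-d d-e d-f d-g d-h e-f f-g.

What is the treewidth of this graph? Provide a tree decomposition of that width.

Each bag holds 4 vertices, so the decomposition has width 3, which upper-bounds the treewidth. On the other hand G contains the 4-clique {a, d, f, g}. A clique must lie in a single bag of any decomposition, so no decomposition can have width below 3. Hence tw(G) = 3 exactly.

Treewidth 3.
Bags: B1 = {a, b, d, h}  B2 = {a, b, c, d}  B3 = {a, b, d, e}  B4 = {a, d, e, f}  B5 = {a, d, f, g}
Tree: B1–B2, B2–B3, B3–B4, B4–B5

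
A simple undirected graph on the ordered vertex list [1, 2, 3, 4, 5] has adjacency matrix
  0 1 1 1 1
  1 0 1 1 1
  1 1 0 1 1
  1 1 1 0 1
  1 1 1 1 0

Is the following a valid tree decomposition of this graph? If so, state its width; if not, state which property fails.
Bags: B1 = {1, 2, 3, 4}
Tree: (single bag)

No — vertex 5 appears in no bag.

A tree decomposition must satisfy three properties: every vertex lies in some bag; for every edge, both endpoints lie together in some bag; and for every vertex, the bags containing it form a connected subtree. Here vertex 5 appears in no bag, so the decomposition is invalid.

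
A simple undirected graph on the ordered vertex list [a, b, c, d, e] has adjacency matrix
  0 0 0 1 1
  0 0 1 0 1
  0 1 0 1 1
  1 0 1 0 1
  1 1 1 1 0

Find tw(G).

2

A width-2 tree decomposition is:
Bags: B1 = {c, d, e}  B2 = {a, d, e}  B3 = {b, c, e}
Tree: B1–B2, B1–B3
Every bag has size at most 3, so the width is 3 − 1 = 2 and tw(G) ≤ 2. On the other hand G contains the 3-clique {c, d, e}. A clique must lie in a single bag of any decomposition, so no decomposition can have width below 2. Therefore the treewidth is 2.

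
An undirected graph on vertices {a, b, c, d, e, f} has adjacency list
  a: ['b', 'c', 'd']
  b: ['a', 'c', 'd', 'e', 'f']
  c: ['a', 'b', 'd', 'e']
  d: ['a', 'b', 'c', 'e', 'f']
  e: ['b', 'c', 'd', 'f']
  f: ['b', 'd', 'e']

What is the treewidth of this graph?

3

A width-3 tree decomposition is:
Bags: B1 = {b, c, d, e}  B2 = {a, b, c, d}  B3 = {b, d, e, f}
Tree: B1–B2, B1–B3
The largest bag has 4 vertices, giving width 3; this decomposition certifies tw(G) ≤ 3. On the other hand G contains the 4-clique {b, c, d, e}. A clique must lie in a single bag of any decomposition, so no decomposition can have width below 3. The upper and lower bounds meet at 3, so that is the treewidth.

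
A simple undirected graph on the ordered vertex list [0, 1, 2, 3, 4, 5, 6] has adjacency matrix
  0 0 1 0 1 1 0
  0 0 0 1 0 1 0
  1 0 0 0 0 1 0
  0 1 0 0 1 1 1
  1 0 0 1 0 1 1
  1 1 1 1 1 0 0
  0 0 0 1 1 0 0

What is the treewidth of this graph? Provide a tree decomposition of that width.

The largest bag has 3 vertices, giving width 2; this decomposition certifies tw(G) ≤ 2. For the lower bound, the 3 vertices {0, 2, 5} are pairwise adjacent, and any tree decomposition puts a clique entirely inside one bag — forcing width ≥ 2. Hence tw(G) = 2 exactly.

Treewidth 2.
One optimal decomposition is:
Bags: B1 = {3, 4, 5}  B2 = {3, 4, 6}  B3 = {0, 4, 5}  B4 = {1, 3, 5}  B5 = {0, 2, 5}
Tree: B1–B2, B1–B3, B1–B4, B3–B5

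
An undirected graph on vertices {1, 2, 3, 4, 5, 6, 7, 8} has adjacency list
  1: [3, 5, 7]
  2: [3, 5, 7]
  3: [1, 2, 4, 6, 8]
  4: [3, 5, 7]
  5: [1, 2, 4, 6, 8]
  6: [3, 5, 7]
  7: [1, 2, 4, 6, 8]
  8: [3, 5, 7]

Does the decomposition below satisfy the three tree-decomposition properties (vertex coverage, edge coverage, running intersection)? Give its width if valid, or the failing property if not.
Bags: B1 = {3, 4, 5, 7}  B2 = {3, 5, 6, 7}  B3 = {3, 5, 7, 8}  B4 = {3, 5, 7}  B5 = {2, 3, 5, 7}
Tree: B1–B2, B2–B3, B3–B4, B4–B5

A tree decomposition must satisfy three properties: every vertex lies in some bag; for every edge, both endpoints lie together in some bag; and for every vertex, the bags containing it form a connected subtree. Here vertex 1 appears in no bag, so the decomposition is invalid.

No — vertex 1 appears in no bag.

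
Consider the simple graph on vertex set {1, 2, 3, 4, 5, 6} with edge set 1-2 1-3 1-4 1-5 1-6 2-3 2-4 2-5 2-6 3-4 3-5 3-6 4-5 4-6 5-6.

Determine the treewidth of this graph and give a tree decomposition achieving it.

Treewidth 5.
One such decomposition:
Bags: B1 = {1, 2, 3, 4, 5, 6}
Tree: (single bag)

A single bag containing all 6 vertices is trivially a valid decomposition of width 5. Conversely, {1, 2, 3, 4, 5, 6} is a clique of size 6, and the vertices of any clique must share a bag in every tree decomposition; so some bag has ≥ 6 vertices and tw(G) ≥ 5. Therefore the treewidth is 5.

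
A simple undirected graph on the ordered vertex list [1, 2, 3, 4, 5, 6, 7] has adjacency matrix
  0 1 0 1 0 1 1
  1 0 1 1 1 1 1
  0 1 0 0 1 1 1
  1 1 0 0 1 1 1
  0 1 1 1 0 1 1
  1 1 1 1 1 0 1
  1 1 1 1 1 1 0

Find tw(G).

A width-4 tree decomposition is:
Bags: B1 = {2, 3, 5, 6, 7}  B2 = {2, 4, 5, 6, 7}  B3 = {1, 2, 4, 6, 7}
Tree: B1–B2, B2–B3
The largest bag has 5 vertices, giving width 4; this decomposition certifies tw(G) ≤ 4. On the other hand G contains the 5-clique {2, 3, 5, 6, 7}. A clique must lie in a single bag of any decomposition, so no decomposition can have width below 4. Hence tw(G) = 4 exactly.

4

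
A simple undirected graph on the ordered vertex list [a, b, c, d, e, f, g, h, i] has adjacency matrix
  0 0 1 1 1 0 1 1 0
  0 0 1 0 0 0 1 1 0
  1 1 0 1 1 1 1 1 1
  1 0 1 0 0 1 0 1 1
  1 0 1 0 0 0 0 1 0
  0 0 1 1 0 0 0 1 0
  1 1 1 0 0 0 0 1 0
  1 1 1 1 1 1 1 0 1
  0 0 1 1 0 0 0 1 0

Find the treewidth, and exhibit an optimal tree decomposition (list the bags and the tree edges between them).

Treewidth 3.
One optimal decomposition is:
Bags: B1 = {a, c, g, h}  B2 = {a, c, e, h}  B3 = {a, c, d, h}  B4 = {c, d, h, i}  B5 = {b, c, g, h}  B6 = {c, d, f, h}
Tree: B1–B2, B1–B3, B3–B4, B1–B5, B4–B6

The largest bag has 4 vertices, giving width 3; this decomposition certifies tw(G) ≤ 3. Conversely, {c, d, f, h} is a clique of size 4, and the vertices of any clique must share a bag in every tree decomposition; so some bag has ≥ 4 vertices and tw(G) ≥ 3. Therefore the treewidth is 3.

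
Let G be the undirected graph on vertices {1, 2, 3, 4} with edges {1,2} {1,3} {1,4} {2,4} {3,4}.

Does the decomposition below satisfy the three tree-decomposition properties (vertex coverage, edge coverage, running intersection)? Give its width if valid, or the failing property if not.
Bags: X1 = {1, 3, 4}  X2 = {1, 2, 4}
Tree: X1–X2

Yes; width 2.

Every vertex of G appears in some bag (union = {1, 2, 3, 4}); every edge is covered by a bag; and for each vertex v the set of bags containing v is connected in the bag tree. The decomposition is therefore valid. The largest bag has 3 vertices, so the width is 2.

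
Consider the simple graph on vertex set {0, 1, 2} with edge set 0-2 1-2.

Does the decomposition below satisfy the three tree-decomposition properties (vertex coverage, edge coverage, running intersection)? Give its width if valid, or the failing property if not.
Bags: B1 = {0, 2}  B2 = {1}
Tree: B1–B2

A tree decomposition must satisfy three properties: every vertex lies in some bag; for every edge, both endpoints lie together in some bag; and for every vertex, the bags containing it form a connected subtree. Here edge (2,1) lies in no bag, so the decomposition is invalid.

No — edge (2,1) lies in no bag.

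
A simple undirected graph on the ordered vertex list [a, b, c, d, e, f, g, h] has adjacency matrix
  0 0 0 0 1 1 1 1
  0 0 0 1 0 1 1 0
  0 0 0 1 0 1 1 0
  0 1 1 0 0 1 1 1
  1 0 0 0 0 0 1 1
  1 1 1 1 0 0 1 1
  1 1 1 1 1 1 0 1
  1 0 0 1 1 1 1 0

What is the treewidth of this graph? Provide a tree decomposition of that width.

Each bag holds 4 vertices, so the decomposition has width 3, which upper-bounds the treewidth. Conversely, {a, e, g, h} is a clique of size 4, and the vertices of any clique must share a bag in every tree decomposition; so some bag has ≥ 4 vertices and tw(G) ≥ 3. The upper and lower bounds meet at 3, so that is the treewidth.

Treewidth 3.
Bags: B1 = {d, f, g, h}  B2 = {b, d, f, g}  B3 = {a, f, g, h}  B4 = {a, e, g, h}  B5 = {c, d, f, g}
Tree: B1–B2, B1–B3, B3–B4, B1–B5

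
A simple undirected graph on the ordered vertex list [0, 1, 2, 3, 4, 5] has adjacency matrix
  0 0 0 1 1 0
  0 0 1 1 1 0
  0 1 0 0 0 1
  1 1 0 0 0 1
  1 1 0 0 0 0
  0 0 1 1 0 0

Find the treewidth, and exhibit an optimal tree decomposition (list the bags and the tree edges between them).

Treewidth 2.
One such decomposition:
Bags: B1 = {0, 1, 4}  B2 = {0, 1, 3}  B3 = {1, 2, 3}  B4 = {2, 3, 5}
Tree: B1–B2, B2–B3, B3–B4

Each bag holds 3 vertices, so the decomposition has width 2, which upper-bounds the treewidth. Since 4–0–3–1–4 is a cycle in G, G is not acyclic. Forests are exactly the graphs of treewidth ≤ 1, so tw(G) ≥ 2. Therefore the treewidth is 2.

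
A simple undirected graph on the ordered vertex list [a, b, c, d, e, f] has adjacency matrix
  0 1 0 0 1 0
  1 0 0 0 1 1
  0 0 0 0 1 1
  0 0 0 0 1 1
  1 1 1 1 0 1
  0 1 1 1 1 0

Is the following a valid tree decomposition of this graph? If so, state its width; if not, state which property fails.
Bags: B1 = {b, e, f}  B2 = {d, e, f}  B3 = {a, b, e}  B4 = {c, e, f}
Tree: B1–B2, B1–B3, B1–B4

Checking the three conditions: (i) the bags cover all of {a, b, c, d, e, f}; (ii) for each edge, some bag contains both endpoints; (iii) the bags containing any fixed vertex form a subtree. All hold, so the decomposition is valid with width 3 − 1 = 2.

Yes; width 2.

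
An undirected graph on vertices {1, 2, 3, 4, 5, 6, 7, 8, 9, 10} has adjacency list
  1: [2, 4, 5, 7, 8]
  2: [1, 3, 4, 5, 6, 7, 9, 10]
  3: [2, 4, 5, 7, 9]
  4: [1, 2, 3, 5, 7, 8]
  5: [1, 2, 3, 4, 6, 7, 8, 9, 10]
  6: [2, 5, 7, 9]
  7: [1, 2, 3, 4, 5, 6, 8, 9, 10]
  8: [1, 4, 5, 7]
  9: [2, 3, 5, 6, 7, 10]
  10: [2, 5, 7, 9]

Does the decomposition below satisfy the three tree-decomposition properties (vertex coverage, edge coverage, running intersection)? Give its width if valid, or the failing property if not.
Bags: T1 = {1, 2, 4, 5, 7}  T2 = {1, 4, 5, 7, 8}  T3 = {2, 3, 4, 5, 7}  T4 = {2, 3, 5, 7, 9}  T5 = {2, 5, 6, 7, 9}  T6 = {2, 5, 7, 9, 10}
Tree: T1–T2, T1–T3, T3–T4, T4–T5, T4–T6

Yes; width 4.

Checking the three conditions: (i) the bags cover all of {1, 2, 3, 4, 5, 6, 7, 8, 9, 10}; (ii) for each edge, some bag contains both endpoints; (iii) the bags containing any fixed vertex form a subtree. All hold, so the decomposition is valid with width 5 − 1 = 4.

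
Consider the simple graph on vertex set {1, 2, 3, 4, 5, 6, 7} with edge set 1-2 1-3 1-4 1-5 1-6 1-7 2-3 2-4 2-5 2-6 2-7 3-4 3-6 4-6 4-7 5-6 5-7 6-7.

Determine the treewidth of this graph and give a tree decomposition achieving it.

Treewidth 4.
Bags: B1 = {1, 2, 4, 6, 7}  B2 = {1, 2, 5, 6, 7}  B3 = {1, 2, 3, 4, 6}
Tree: B1–B2, B1–B3

Every bag has size at most 5, so the width is 5 − 1 = 4 and tw(G) ≤ 4. On the other hand G contains the 5-clique {1, 2, 3, 4, 6}. A clique must lie in a single bag of any decomposition, so no decomposition can have width below 4. Combining the bounds, tw(G) = 4.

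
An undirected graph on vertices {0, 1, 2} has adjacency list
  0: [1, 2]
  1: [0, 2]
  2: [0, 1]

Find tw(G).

2

A width-2 tree decomposition is:
Bags: B1 = {0, 1, 2}
Tree: (single bag)
A single bag containing all 3 vertices is trivially a valid decomposition of width 2. For the lower bound, the 3 vertices {0, 1, 2} are pairwise adjacent, and any tree decomposition puts a clique entirely inside one bag — forcing width ≥ 2. Combining the bounds, tw(G) = 2.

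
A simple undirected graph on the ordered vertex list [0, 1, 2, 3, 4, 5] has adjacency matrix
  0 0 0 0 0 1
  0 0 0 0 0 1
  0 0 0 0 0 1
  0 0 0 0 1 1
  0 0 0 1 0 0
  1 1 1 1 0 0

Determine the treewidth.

1

A width-1 tree decomposition is:
Bags: B1 = {3, 5}  B2 = {0, 5}  B3 = {2, 5}  B4 = {3, 4}  B5 = {1, 5}
Tree: B1–B2, B1–B3, B1–B4, B1–B5
Each bag holds 2 vertices, so the decomposition has width 1, which upper-bounds the treewidth. Any graph with an edge has treewidth ≥ 1, and G has the edge 5–3. Hence tw(G) = 1 exactly.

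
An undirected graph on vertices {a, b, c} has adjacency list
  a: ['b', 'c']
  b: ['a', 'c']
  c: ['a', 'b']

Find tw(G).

A width-2 tree decomposition is:
Bags: B1 = {a, b, c}
Tree: (single bag)
With just one bag of size 3, the width is 3 − 1 = 2, so tw(G) ≤ 2. For the lower bound, the 3 vertices {a, b, c} are pairwise adjacent, and any tree decomposition puts a clique entirely inside one bag — forcing width ≥ 2. Hence tw(G) = 2 exactly.

2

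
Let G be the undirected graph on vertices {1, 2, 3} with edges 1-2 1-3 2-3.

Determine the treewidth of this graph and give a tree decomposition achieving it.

Treewidth 2.
One such decomposition:
Bags: B1 = {1, 2, 3}
Tree: (single bag)

With just one bag of size 3, the width is 3 − 1 = 2, so tw(G) ≤ 2. On the other hand G contains the 3-clique {1, 2, 3}. A clique must lie in a single bag of any decomposition, so no decomposition can have width below 2. Therefore the treewidth is 2.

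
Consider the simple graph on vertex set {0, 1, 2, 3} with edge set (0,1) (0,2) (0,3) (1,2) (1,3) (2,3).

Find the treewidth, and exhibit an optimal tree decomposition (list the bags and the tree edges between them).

A single bag containing all 4 vertices is trivially a valid decomposition of width 3. On the other hand G contains the 4-clique {0, 1, 2, 3}. A clique must lie in a single bag of any decomposition, so no decomposition can have width below 3. Hence tw(G) = 3 exactly.

Treewidth 3.
One optimal decomposition is:
Bags: B1 = {0, 1, 2, 3}
Tree: (single bag)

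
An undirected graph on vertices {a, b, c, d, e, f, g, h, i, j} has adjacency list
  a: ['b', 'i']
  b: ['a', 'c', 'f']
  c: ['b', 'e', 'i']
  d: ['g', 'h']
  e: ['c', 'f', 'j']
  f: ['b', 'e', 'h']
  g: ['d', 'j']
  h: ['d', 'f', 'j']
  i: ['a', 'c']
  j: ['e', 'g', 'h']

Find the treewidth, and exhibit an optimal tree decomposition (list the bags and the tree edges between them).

Each bag holds 3 vertices, so the decomposition has width 2, which upper-bounds the treewidth. The edges a–i–c–b–a form a cycle, so G is not a tree and its treewidth is at least 2. Therefore the treewidth is 2.

Treewidth 2.
One optimal decomposition is:
Bags: B1 = {a, b, i}  B2 = {b, c, i}  B3 = {b, c, f}  B4 = {c, e, f}  B5 = {e, f, h}  B6 = {e, h, j}  B7 = {d, h, j}  B8 = {d, g, j}
Tree: B1–B2, B2–B3, B3–B4, B4–B5, B5–B6, B6–B7, B7–B8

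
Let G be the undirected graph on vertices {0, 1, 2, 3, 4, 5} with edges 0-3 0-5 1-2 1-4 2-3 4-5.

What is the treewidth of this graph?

A width-2 tree decomposition is:
Bags: B1 = {0, 2, 3}  B2 = {0, 1, 2}  B3 = {0, 1, 4}  B4 = {0, 4, 5}
Tree: B1–B2, B2–B3, B3–B4
Every bag has size at most 3, so the width is 3 − 1 = 2 and tw(G) ≤ 2. For the lower bound, G contains the cycle 0–3–2–1–4–5–0, so G is not a forest; only forests have treewidth ≤ 1, hence tw(G) ≥ 2. Combining the bounds, tw(G) = 2.

2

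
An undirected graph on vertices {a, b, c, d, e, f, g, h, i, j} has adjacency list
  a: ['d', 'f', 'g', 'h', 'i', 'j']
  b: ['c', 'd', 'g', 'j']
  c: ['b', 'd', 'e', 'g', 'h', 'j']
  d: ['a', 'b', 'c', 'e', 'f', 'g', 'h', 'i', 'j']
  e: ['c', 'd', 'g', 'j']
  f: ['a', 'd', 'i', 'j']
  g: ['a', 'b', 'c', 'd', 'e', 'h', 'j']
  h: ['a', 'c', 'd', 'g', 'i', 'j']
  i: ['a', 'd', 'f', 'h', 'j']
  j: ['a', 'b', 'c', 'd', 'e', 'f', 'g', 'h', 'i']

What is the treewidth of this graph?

4

A width-4 tree decomposition is:
Bags: B1 = {c, d, g, h, j}  B2 = {a, d, g, h, j}  B3 = {c, d, e, g, j}  B4 = {a, d, h, i, j}  B5 = {a, d, f, i, j}  B6 = {b, c, d, g, j}
Tree: B1–B2, B1–B3, B2–B4, B4–B5, B3–B6
The largest bag has 5 vertices, giving width 4; this decomposition certifies tw(G) ≤ 4. Conversely, {c, d, e, g, j} is a clique of size 5, and the vertices of any clique must share a bag in every tree decomposition; so some bag has ≥ 5 vertices and tw(G) ≥ 4. Hence tw(G) = 4 exactly.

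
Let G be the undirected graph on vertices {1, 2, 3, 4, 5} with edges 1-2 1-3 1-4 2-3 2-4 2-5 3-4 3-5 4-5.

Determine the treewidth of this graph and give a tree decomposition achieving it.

Every bag has size at most 4, so the width is 4 − 1 = 3 and tw(G) ≤ 3. Conversely, {1, 2, 3, 4} is a clique of size 4, and the vertices of any clique must share a bag in every tree decomposition; so some bag has ≥ 4 vertices and tw(G) ≥ 3. Combining the bounds, tw(G) = 3.

Treewidth 3.
One optimal decomposition is:
Bags: B1 = {2, 3, 4, 5}  B2 = {1, 2, 3, 4}
Tree: B1–B2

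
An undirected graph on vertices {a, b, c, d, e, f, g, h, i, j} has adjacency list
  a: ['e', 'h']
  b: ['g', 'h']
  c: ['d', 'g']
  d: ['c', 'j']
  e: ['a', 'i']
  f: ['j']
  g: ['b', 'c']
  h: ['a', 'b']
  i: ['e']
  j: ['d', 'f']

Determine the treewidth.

A width-1 tree decomposition is:
Bags: B1 = {e, i}  B2 = {a, e}  B3 = {a, h}  B4 = {b, h}  B5 = {b, g}  B6 = {c, g}  B7 = {c, d}  B8 = {d, j}  B9 = {f, j}
Tree: B1–B2, B2–B3, B3–B4, B4–B5, B5–B6, B6–B7, B7–B8, B8–B9
Each bag holds 2 vertices, so the decomposition has width 1, which upper-bounds the treewidth. Any graph with an edge has treewidth ≥ 1, and G has the edge i–e. Therefore the treewidth is 1.

1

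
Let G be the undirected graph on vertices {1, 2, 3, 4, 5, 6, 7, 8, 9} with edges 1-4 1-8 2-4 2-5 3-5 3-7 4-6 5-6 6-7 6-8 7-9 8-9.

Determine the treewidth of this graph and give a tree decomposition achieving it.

Treewidth 3.
One optimal decomposition is:
Bags: B1 = {3, 7, 8, 9}  B2 = {3, 6, 7, 8}  B3 = {3, 5, 6, 8}  B4 = {1, 5, 6, 8}  B5 = {1, 4, 5, 6}  B6 = {1, 2, 4, 5}
Tree: B1–B2, B2–B3, B3–B4, B4–B5, B5–B6

Each bag holds 4 vertices, so the decomposition has width 3, which upper-bounds the treewidth. For the lower bound: the 4 vertex sets {3,7,9}, {8}, {6}, {1,2,4,5} are disjoint, each induces a connected subgraph, and every pair is joined by at least one edge of G. Contracting each set to a single vertex therefore yields K_{4} as a minor, and since treewidth is minor-monotone, tw(G) ≥ tw(K_{4}) = 3. Combining the bounds, tw(G) = 3.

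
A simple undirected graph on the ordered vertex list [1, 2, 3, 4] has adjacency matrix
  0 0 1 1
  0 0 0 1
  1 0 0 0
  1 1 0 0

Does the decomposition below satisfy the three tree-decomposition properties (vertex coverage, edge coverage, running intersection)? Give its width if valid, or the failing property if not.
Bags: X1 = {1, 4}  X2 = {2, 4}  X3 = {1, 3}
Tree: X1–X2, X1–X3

Yes; width 1.

Every vertex of G appears in some bag (union = {1, 2, 3, 4}); every edge is covered by a bag; and for each vertex v the set of bags containing v is connected in the bag tree. The decomposition is therefore valid. The largest bag has 2 vertices, so the width is 1.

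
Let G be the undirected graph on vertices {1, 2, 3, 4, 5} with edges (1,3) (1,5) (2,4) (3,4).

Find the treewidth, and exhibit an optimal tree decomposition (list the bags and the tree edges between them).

Treewidth 1.
One such decomposition:
Bags: B1 = {1, 5}  B2 = {1, 3}  B3 = {3, 4}  B4 = {2, 4}
Tree: B1–B2, B2–B3, B3–B4

The largest bag has 2 vertices, giving width 1; this decomposition certifies tw(G) ≤ 1. Any graph with an edge has treewidth ≥ 1, and G has the edge 5–1. Therefore the treewidth is 1.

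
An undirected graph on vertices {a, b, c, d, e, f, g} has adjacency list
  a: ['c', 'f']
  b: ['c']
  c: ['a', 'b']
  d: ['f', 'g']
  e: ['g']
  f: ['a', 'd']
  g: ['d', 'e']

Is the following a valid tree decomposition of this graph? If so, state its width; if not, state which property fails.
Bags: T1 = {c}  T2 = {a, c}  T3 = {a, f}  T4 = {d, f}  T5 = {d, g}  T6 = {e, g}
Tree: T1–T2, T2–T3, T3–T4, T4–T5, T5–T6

No — vertex b appears in no bag.

A tree decomposition must satisfy three properties: every vertex lies in some bag; for every edge, both endpoints lie together in some bag; and for every vertex, the bags containing it form a connected subtree. Here vertex b appears in no bag, so the decomposition is invalid.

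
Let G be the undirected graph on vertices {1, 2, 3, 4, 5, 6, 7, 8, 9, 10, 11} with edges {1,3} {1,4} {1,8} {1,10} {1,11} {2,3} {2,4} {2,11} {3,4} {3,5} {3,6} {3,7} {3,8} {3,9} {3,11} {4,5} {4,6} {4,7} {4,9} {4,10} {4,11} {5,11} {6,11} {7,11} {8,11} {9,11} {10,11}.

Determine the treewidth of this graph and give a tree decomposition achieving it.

Each bag holds 4 vertices, so the decomposition has width 3, which upper-bounds the treewidth. For the lower bound, the 4 vertices {1, 4, 10, 11} are pairwise adjacent, and any tree decomposition puts a clique entirely inside one bag — forcing width ≥ 3. Therefore the treewidth is 3.

Treewidth 3.
One such decomposition:
Bags: B1 = {3, 4, 7, 11}  B2 = {1, 3, 4, 11}  B3 = {3, 4, 6, 11}  B4 = {1, 4, 10, 11}  B5 = {3, 4, 5, 11}  B6 = {3, 4, 9, 11}  B7 = {2, 3, 4, 11}  B8 = {1, 3, 8, 11}
Tree: B1–B2, B2–B3, B2–B4, B1–B5, B3–B6, B5–B7, B2–B8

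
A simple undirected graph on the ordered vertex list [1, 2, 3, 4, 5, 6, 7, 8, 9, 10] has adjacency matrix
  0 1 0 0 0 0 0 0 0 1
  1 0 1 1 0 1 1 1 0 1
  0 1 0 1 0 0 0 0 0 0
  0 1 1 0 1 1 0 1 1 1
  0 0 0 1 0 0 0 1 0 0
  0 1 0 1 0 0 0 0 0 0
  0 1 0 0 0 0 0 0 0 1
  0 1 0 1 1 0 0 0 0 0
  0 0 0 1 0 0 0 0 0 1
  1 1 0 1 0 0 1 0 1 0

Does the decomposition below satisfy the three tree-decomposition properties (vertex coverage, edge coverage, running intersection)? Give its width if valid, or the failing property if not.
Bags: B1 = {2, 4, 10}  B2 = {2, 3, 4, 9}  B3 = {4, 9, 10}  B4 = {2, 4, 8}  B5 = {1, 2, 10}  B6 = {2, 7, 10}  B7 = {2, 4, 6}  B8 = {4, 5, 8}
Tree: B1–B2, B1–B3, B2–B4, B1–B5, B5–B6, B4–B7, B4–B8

No — bags containing vertex 9 are not connected in the tree.

A tree decomposition must satisfy three properties: every vertex lies in some bag; for every edge, both endpoints lie together in some bag; and for every vertex, the bags containing it form a connected subtree. Here bags containing vertex 9 are not connected in the tree, so the decomposition is invalid.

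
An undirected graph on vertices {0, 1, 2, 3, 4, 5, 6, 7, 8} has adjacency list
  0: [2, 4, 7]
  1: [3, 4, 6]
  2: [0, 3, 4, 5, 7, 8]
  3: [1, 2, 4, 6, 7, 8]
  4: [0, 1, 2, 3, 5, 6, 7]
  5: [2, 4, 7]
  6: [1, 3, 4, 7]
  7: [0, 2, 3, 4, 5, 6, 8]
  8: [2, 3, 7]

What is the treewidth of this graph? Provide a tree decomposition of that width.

The largest bag has 4 vertices, giving width 3; this decomposition certifies tw(G) ≤ 3. On the other hand G contains the 4-clique {2, 3, 7, 8}. A clique must lie in a single bag of any decomposition, so no decomposition can have width below 3. Therefore the treewidth is 3.

Treewidth 3.
One optimal decomposition is:
Bags: B1 = {2, 4, 5, 7}  B2 = {2, 3, 4, 7}  B3 = {3, 4, 6, 7}  B4 = {0, 2, 4, 7}  B5 = {2, 3, 7, 8}  B6 = {1, 3, 4, 6}
Tree: B1–B2, B2–B3, B1–B4, B2–B5, B3–B6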